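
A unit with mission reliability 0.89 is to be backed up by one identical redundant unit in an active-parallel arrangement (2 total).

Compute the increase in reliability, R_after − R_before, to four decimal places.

R_before = 0.89
R_after = 1 − (1 − 0.89)^2 = 0.9879
ΔR = 0.9879 − 0.89 = 0.0979

0.0979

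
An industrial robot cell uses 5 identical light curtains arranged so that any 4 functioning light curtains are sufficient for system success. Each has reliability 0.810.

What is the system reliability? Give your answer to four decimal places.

0.7576

R = Σ_{i=4}^{5} C(5,i) p^i (1−p)^{5−i} with p = 0.810
C(5,4)·0.810^4·0.190^1 = 0.408944
C(5,5)·0.810^5·0.190^0 = 0.348678
Sum = 0.7576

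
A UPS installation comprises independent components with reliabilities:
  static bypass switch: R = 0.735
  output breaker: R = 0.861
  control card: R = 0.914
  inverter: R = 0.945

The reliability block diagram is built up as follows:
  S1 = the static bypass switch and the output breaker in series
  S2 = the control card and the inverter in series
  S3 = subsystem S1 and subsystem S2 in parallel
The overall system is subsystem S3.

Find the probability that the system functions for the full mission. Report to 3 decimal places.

0.950

Series (static bypass switch and output breaker): 0.73500 × 0.86100 = 0.63284
Series (control card and inverter): 0.91400 × 0.94500 = 0.86373
Parallel ([0.63284] and [0.86373]): 1 − (1 − 0.63284)(1 − 0.86373) = 0.950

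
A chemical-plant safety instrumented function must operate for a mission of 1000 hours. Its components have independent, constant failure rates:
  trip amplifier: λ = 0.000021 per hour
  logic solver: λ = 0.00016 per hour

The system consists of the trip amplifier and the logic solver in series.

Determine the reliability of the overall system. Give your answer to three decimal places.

R(trip amplifier) = exp(−0.000021 × 1000) = 0.97922
R(logic solver) = exp(−0.00016 × 1000) = 0.85214
Series (trip amplifier and logic solver): 0.97922 × 0.85214 = 0.834

0.834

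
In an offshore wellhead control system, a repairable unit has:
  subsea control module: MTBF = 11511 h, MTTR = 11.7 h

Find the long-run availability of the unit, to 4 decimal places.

A(subsea control module) = MTBF/(MTBF+MTTR) = 11511/(11511+11.7) = 0.9990

0.9990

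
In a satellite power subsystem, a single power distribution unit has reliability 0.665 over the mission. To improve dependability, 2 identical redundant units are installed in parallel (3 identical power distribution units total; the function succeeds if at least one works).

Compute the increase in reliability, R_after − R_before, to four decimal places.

0.2974

R_before = 0.665
R_after = 1 − (1 − 0.665)^3 = 0.9624
ΔR = 0.9624 − 0.665 = 0.2974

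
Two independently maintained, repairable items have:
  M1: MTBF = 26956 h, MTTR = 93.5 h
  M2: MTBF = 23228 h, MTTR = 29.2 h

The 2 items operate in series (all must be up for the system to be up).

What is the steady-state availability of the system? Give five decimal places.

0.99529

A(M1) = MTBF/(MTBF+MTTR) = 26956/(26956+93.5) = 0.996543
A(M2) = MTBF/(MTBF+MTTR) = 23228/(23228+29.2) = 0.998744
Series availability: 0.996543 × 0.998744 = 0.99529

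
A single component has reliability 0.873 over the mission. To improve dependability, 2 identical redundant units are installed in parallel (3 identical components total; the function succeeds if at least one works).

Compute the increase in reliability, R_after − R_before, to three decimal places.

R_before = 0.873
R_after = 1 − (1 − 0.873)^3 = 0.998
ΔR = 0.998 − 0.873 = 0.125

0.125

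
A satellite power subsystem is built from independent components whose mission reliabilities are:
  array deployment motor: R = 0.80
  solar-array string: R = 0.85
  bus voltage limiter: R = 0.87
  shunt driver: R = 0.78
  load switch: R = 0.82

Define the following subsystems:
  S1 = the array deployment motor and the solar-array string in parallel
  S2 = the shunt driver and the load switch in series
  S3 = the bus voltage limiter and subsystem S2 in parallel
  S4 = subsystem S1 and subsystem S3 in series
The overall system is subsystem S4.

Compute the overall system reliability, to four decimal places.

Parallel (array deployment motor and solar-array string): 1 − (1 − 0.800000)(1 − 0.850000) = 0.970000
Series (shunt driver and load switch): 0.780000 × 0.820000 = 0.639600
Parallel (bus voltage limiter and [0.639600]): 1 − (1 − 0.870000)(1 − 0.639600) = 0.953148
Series ([0.970000] and [0.953148]): 0.970000 × 0.953148 = 0.9246

0.9246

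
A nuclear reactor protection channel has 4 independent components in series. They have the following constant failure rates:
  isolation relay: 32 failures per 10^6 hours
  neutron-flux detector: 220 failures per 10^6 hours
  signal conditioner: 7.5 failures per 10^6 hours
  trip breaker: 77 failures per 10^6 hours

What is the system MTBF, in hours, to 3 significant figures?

Series of exponential components: λ_sys = Σ λ_i
λ_sys = 0.000032 + 0.00022 + 0.0000075 + 0.000077 = 3.3650e-04 /h
MTBF = 1 / λ_sys = 2970 h

2970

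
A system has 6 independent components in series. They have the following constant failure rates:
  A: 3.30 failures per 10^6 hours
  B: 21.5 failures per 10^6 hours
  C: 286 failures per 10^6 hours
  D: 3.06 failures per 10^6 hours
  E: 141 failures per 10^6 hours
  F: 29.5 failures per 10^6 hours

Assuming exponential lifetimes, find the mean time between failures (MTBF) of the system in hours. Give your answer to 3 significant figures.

Series of exponential components: λ_sys = Σ λ_i
λ_sys = 0.00000330 + 0.0000215 + 0.000286 + 0.00000306 + 0.000141 + 0.0000295 = 4.8436e-04 /h
MTBF = 1 / λ_sys = 2060 h

2060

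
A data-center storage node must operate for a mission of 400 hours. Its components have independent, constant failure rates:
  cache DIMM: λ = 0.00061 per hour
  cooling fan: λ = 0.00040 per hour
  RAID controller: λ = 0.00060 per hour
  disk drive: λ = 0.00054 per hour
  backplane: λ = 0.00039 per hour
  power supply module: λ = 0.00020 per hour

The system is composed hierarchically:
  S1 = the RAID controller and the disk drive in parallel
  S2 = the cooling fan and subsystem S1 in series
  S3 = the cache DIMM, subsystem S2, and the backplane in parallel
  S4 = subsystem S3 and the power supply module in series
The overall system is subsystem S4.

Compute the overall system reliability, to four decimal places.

R(cache DIMM) = exp(−0.00061 × 400) = 0.783488
R(cooling fan) = exp(−0.00040 × 400) = 0.852144
R(RAID controller) = exp(−0.00060 × 400) = 0.786628
R(disk drive) = exp(−0.00054 × 400) = 0.805735
R(backplane) = exp(−0.00039 × 400) = 0.855559
R(power supply module) = exp(−0.00020 × 400) = 0.923116
Parallel (RAID controller and disk drive): 1 − (1 − 0.786628)(1 − 0.805735) = 0.958549
Series (cooling fan and [0.958549]): 0.852144 × 0.958549 = 0.816822
Parallel (cache DIMM, [0.816822], and backplane): 1 − (1 − 0.783488)(1 − 0.816822)(1 − 0.855559) = 0.994271
Series ([0.994271] and power supply module): 0.994271 × 0.923116 = 0.9178

0.9178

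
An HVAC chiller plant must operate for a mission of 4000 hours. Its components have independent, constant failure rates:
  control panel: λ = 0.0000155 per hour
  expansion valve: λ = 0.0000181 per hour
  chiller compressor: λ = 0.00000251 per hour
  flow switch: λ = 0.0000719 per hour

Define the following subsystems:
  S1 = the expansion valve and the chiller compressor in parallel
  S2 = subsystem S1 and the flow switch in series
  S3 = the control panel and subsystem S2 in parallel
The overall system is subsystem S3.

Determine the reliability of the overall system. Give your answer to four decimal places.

0.9849

R(control panel) = exp(−0.0000155 × 4000) = 0.939883
R(expansion valve) = exp(−0.0000181 × 4000) = 0.930159
R(chiller compressor) = exp(−0.00000251 × 4000) = 0.990010
R(flow switch) = exp(−0.0000719 × 4000) = 0.750062
Parallel (expansion valve and chiller compressor): 1 − (1 − 0.930159)(1 − 0.990010) = 0.999302
Series ([0.999302] and flow switch): 0.999302 × 0.750062 = 0.749538
Parallel (control panel and [0.749538]): 1 − (1 − 0.939883)(1 − 0.749538) = 0.9849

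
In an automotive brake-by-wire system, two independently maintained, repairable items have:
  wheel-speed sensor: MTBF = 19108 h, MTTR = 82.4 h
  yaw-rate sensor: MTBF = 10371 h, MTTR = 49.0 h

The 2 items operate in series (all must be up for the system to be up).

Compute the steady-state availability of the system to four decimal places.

0.9910

A(wheel-speed sensor) = MTBF/(MTBF+MTTR) = 19108/(19108+82.4) = 0.995706
A(yaw-rate sensor) = MTBF/(MTBF+MTTR) = 10371/(10371+49.0) = 0.995298
Series availability: 0.995706 × 0.995298 = 0.9910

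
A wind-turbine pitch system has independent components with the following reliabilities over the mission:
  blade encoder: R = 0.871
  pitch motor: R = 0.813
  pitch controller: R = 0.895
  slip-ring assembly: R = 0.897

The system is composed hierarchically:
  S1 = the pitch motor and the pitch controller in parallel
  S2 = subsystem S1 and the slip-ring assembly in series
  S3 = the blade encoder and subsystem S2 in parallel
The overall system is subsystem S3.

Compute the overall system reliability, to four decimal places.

Parallel (pitch motor and pitch controller): 1 − (1 − 0.813000)(1 − 0.895000) = 0.980365
Series ([0.980365] and slip-ring assembly): 0.980365 × 0.897000 = 0.879387
Parallel (blade encoder and [0.879387]): 1 − (1 − 0.871000)(1 − 0.879387) = 0.9844

0.9844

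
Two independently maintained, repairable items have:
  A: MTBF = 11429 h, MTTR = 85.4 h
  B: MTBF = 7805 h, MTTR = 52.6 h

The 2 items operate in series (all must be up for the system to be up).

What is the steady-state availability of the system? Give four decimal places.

A(A) = MTBF/(MTBF+MTTR) = 11429/(11429+85.4) = 0.992583
A(B) = MTBF/(MTBF+MTTR) = 7805/(7805+52.6) = 0.993306
Series availability: 0.992583 × 0.993306 = 0.9859

0.9859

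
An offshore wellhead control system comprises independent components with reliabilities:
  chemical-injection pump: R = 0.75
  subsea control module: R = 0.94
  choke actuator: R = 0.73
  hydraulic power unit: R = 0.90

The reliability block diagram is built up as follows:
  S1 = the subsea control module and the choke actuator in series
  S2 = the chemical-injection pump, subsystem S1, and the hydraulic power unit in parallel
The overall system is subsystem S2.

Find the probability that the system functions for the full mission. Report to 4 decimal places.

Series (subsea control module and choke actuator): 0.940000 × 0.730000 = 0.686200
Parallel (chemical-injection pump, [0.686200], and hydraulic power unit): 1 − (1 − 0.750000)(1 − 0.686200)(1 − 0.900000) = 0.9922

0.9922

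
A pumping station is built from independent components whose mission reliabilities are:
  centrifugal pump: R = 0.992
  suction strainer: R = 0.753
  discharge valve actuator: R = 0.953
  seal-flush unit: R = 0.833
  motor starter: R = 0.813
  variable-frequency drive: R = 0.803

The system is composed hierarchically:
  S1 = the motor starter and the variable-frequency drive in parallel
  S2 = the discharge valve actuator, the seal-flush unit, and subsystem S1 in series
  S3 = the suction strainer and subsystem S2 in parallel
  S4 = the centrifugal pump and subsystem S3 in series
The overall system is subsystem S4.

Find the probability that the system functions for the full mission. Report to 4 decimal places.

Parallel (motor starter and variable-frequency drive): 1 − (1 − 0.813000)(1 − 0.803000) = 0.963161
Series (discharge valve actuator, seal-flush unit, and [0.963161]): 0.953000 × 0.833000 × 0.963161 = 0.764604
Parallel (suction strainer and [0.764604]): 1 − (1 − 0.753000)(1 − 0.764604) = 0.941857
Series (centrifugal pump and [0.941857]): 0.992000 × 0.941857 = 0.9343

0.9343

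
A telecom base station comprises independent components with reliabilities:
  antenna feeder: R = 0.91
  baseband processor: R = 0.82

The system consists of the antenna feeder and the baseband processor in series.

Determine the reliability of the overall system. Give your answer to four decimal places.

0.7462

Series (antenna feeder and baseband processor): 0.910000 × 0.820000 = 0.7462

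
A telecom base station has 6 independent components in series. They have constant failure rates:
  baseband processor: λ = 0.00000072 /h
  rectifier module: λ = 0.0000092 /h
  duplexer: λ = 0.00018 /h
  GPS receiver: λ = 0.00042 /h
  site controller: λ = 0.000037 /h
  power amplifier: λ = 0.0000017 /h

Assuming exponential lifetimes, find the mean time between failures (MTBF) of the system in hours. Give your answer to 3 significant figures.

1540

Series of exponential components: λ_sys = Σ λ_i
λ_sys = 0.00000072 + 0.0000092 + 0.00018 + 0.00042 + 0.000037 + 0.0000017 = 6.4862e-04 /h
MTBF = 1 / λ_sys = 1540 h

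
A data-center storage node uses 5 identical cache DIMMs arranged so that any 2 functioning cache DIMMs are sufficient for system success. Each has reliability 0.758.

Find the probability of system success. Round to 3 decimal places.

R = Σ_{i=2}^{5} C(5,i) p^i (1−p)^{5−i} with p = 0.758
C(5,2)·0.758^2·0.242^3 = 0.08143
C(5,3)·0.758^3·0.242^2 = 0.25506
C(5,4)·0.758^4·0.242^1 = 0.39945
C(5,5)·0.758^5·0.242^0 = 0.25023
Sum = 0.986

0.986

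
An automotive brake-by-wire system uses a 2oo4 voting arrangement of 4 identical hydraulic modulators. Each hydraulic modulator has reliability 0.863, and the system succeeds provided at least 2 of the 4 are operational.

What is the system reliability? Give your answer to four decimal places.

R = Σ_{i=2}^{4} C(4,i) p^i (1−p)^{4−i} with p = 0.863
C(4,2)·0.863^2·0.137^2 = 0.083871
C(4,3)·0.863^3·0.137^1 = 0.352219
C(4,4)·0.863^4·0.137^0 = 0.554681
Sum = 0.9908

0.9908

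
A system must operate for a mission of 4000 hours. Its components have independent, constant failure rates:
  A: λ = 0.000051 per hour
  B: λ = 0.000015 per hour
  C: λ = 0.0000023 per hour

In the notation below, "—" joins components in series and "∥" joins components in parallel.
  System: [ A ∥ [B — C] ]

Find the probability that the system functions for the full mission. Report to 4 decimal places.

R(A) = exp(−0.000051 × 4000) = 0.815462
R(B) = exp(−0.000015 × 4000) = 0.941765
R(C) = exp(−0.0000023 × 4000) = 0.990842
Series (B and C): 0.941765 × 0.990842 = 0.933140
Parallel (A and [0.933140]): 1 − (1 − 0.815462)(1 − 0.933140) = 0.9877

0.9877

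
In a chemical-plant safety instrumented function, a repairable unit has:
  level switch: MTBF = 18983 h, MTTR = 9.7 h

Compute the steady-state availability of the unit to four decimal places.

0.9995

A(level switch) = MTBF/(MTBF+MTTR) = 18983/(18983+9.7) = 0.9995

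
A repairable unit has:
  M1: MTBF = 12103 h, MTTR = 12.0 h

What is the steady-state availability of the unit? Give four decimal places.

0.9990

A(M1) = MTBF/(MTBF+MTTR) = 12103/(12103+12.0) = 0.9990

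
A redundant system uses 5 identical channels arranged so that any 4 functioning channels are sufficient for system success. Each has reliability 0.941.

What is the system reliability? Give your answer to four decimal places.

0.9691

R = Σ_{i=4}^{5} C(5,i) p^i (1−p)^{5−i} with p = 0.941
C(5,4)·0.941^4·0.059^1 = 0.231303
C(5,5)·0.941^5·0.059^0 = 0.737816
Sum = 0.9691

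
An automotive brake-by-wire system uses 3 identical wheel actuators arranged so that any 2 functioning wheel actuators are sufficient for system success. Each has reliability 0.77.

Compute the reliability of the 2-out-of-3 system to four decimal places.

0.8656

R = Σ_{i=2}^{3} C(3,i) p^i (1−p)^{3−i} with p = 0.77
C(3,2)·0.77^2·0.23^1 = 0.409101
C(3,3)·0.77^3·0.23^0 = 0.456533
Sum = 0.8656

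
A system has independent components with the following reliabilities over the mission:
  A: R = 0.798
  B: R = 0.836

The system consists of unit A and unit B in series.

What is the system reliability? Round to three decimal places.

0.667

Series (A and B): 0.79800 × 0.83600 = 0.667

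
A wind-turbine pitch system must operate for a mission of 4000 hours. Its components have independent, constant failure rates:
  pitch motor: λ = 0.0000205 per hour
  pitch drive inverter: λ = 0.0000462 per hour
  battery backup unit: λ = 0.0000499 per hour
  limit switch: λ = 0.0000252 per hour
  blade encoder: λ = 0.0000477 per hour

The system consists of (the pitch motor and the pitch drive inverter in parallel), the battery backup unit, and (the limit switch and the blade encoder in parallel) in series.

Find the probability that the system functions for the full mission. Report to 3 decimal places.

R(pitch motor) = exp(−0.0000205 × 4000) = 0.92127
R(pitch drive inverter) = exp(−0.0000462 × 4000) = 0.83127
R(battery backup unit) = exp(−0.0000499 × 4000) = 0.81906
R(limit switch) = exp(−0.0000252 × 4000) = 0.90411
R(blade encoder) = exp(−0.0000477 × 4000) = 0.82630
Parallel (pitch motor and pitch drive inverter): 1 − (1 − 0.92127)(1 − 0.83127) = 0.98672
Parallel (limit switch and blade encoder): 1 − (1 − 0.90411)(1 − 0.82630) = 0.98334
Series ([0.98672], battery backup unit, and [0.98334]): 0.98672 × 0.81906 × 0.98334 = 0.795

0.795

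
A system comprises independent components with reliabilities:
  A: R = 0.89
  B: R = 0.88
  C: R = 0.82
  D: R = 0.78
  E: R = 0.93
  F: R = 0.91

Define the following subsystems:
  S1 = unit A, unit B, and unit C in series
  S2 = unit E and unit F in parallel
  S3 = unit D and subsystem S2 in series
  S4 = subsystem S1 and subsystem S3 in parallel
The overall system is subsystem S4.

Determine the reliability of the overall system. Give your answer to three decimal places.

Series (A, B, and C): 0.89000 × 0.88000 × 0.82000 = 0.64222
Parallel (E and F): 1 − (1 − 0.93000)(1 − 0.91000) = 0.99370
Series (D and [0.99370]): 0.78000 × 0.99370 = 0.77509
Parallel ([0.64222] and [0.77509]): 1 − (1 − 0.64222)(1 − 0.77509) = 0.920

0.920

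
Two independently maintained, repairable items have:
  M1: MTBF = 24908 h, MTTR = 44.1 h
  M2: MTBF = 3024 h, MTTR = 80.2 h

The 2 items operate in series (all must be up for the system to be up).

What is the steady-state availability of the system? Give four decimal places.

A(M1) = MTBF/(MTBF+MTTR) = 24908/(24908+44.1) = 0.998233
A(M2) = MTBF/(MTBF+MTTR) = 3024/(3024+80.2) = 0.974164
Series availability: 0.998233 × 0.974164 = 0.9724

0.9724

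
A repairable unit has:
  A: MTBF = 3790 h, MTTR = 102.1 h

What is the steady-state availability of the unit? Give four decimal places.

0.9738

A(A) = MTBF/(MTBF+MTTR) = 3790/(3790+102.1) = 0.9738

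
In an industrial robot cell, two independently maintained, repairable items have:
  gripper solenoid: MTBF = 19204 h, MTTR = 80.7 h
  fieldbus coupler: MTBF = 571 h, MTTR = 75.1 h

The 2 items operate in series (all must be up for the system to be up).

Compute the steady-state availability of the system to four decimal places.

0.8801

A(gripper solenoid) = MTBF/(MTBF+MTTR) = 19204/(19204+80.7) = 0.995815
A(fieldbus coupler) = MTBF/(MTBF+MTTR) = 571/(571+75.1) = 0.883764
Series availability: 0.995815 × 0.883764 = 0.8801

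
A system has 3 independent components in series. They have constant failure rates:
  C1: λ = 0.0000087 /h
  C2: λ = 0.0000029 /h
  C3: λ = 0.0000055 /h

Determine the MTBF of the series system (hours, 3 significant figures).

Series of exponential components: λ_sys = Σ λ_i
λ_sys = 0.0000087 + 0.0000029 + 0.0000055 = 1.7100e-05 /h
MTBF = 1 / λ_sys = 58500 h

58500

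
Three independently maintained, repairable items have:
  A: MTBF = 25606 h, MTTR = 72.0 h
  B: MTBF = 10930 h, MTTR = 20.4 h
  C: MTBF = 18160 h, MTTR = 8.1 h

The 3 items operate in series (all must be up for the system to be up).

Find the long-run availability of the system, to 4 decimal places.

0.9949

A(A) = MTBF/(MTBF+MTTR) = 25606/(25606+72.0) = 0.997196
A(B) = MTBF/(MTBF+MTTR) = 10930/(10930+20.4) = 0.998137
A(C) = MTBF/(MTBF+MTTR) = 18160/(18160+8.1) = 0.999554
Series availability: 0.997196 × 0.998137 × 0.999554 = 0.9949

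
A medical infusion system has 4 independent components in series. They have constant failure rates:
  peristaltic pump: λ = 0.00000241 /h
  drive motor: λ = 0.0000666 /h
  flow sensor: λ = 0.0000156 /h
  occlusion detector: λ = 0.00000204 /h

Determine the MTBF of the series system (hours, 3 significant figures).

Series of exponential components: λ_sys = Σ λ_i
λ_sys = 0.00000241 + 0.0000666 + 0.0000156 + 0.00000204 = 8.6650e-05 /h
MTBF = 1 / λ_sys = 11500 h

11500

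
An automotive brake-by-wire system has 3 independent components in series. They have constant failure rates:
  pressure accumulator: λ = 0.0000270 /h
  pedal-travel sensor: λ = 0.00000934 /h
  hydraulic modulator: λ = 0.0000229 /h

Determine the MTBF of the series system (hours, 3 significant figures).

Series of exponential components: λ_sys = Σ λ_i
λ_sys = 0.0000270 + 0.00000934 + 0.0000229 = 5.9240e-05 /h
MTBF = 1 / λ_sys = 16900 h

16900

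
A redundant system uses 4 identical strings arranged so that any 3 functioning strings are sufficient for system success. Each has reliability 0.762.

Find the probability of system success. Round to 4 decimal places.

0.7584

R = Σ_{i=3}^{4} C(4,i) p^i (1−p)^{4−i} with p = 0.762
C(4,3)·0.762^3·0.238^1 = 0.421213
C(4,4)·0.762^4·0.238^0 = 0.337147
Sum = 0.7584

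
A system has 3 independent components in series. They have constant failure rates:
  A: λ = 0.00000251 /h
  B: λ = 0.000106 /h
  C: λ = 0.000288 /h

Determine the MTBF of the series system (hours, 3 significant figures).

Series of exponential components: λ_sys = Σ λ_i
λ_sys = 0.00000251 + 0.000106 + 0.000288 = 3.9651e-04 /h
MTBF = 1 / λ_sys = 2520 h

2520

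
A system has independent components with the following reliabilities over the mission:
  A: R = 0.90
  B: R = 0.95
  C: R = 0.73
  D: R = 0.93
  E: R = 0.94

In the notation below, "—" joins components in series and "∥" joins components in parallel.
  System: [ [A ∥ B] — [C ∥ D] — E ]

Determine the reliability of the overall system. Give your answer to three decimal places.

0.918

Parallel (A and B): 1 − (1 − 0.90000)(1 − 0.95000) = 0.99500
Parallel (C and D): 1 − (1 − 0.73000)(1 − 0.93000) = 0.98110
Series ([0.99500], [0.98110], and E): 0.99500 × 0.98110 × 0.94000 = 0.918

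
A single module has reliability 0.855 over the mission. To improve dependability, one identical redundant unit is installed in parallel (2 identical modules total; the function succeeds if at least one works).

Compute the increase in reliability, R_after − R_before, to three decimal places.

R_before = 0.855
R_after = 1 − (1 − 0.855)^2 = 0.979
ΔR = 0.979 − 0.855 = 0.124

0.124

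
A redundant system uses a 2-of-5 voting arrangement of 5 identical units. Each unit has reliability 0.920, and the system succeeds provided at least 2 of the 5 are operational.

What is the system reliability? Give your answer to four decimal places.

0.9998

R = Σ_{i=2}^{5} C(5,i) p^i (1−p)^{5−i} with p = 0.920
C(5,2)·0.920^2·0.080^3 = 0.004334
C(5,3)·0.920^3·0.080^2 = 0.049836
C(5,4)·0.920^4·0.080^1 = 0.286557
C(5,5)·0.920^5·0.080^0 = 0.659082
Sum = 0.9998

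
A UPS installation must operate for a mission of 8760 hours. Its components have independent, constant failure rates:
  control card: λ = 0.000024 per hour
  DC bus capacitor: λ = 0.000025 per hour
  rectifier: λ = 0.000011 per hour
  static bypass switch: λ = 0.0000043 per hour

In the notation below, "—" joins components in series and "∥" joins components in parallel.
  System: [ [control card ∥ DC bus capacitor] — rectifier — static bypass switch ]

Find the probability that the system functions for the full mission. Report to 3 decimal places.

R(control card) = exp(−0.000024 × 8760) = 0.81039
R(DC bus capacitor) = exp(−0.000025 × 8760) = 0.80332
R(rectifier) = exp(−0.000011 × 8760) = 0.90814
R(static bypass switch) = exp(−0.0000043 × 8760) = 0.96303
Parallel (control card and DC bus capacitor): 1 − (1 − 0.81039)(1 − 0.80332) = 0.96271
Series ([0.96271], rectifier, and static bypass switch): 0.96271 × 0.90814 × 0.96303 = 0.842

0.842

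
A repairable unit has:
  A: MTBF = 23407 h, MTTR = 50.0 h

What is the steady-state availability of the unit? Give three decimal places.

0.998

A(A) = MTBF/(MTBF+MTTR) = 23407/(23407+50.0) = 0.998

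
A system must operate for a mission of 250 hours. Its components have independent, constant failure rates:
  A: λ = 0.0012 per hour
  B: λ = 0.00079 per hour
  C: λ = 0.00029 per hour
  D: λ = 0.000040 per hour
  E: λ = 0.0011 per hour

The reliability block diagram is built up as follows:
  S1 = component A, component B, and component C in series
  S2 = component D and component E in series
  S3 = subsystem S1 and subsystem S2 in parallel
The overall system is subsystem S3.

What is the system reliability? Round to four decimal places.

R(A) = exp(−0.0012 × 250) = 0.740818
R(B) = exp(−0.00079 × 250) = 0.820780
R(C) = exp(−0.00029 × 250) = 0.930066
R(D) = exp(−0.000040 × 250) = 0.990050
R(E) = exp(−0.0011 × 250) = 0.759572
Series (A, B, and C): 0.740818 × 0.820780 × 0.930066 = 0.565525
Series (D and E): 0.990050 × 0.759572 = 0.752014
Parallel ([0.565525] and [0.752014]): 1 − (1 − 0.565525)(1 − 0.752014) = 0.8923

0.8923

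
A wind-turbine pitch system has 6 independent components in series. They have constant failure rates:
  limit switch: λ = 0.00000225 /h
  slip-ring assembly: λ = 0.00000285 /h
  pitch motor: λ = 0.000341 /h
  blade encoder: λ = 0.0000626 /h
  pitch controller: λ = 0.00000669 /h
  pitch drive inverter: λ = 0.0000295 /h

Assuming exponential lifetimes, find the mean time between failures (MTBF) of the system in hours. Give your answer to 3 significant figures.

Series of exponential components: λ_sys = Σ λ_i
λ_sys = 0.00000225 + 0.00000285 + 0.000341 + 0.0000626 + 0.00000669 + 0.0000295 = 4.4489e-04 /h
MTBF = 1 / λ_sys = 2250 h

2250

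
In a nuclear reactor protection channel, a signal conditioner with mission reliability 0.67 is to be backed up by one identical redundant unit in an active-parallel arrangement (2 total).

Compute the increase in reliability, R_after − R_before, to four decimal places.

0.2211

R_before = 0.67
R_after = 1 − (1 − 0.67)^2 = 0.8911
ΔR = 0.8911 − 0.67 = 0.2211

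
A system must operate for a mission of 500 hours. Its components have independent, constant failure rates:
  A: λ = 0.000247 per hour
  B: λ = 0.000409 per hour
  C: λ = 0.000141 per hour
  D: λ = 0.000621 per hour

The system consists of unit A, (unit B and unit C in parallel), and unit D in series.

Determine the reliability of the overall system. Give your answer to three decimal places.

0.640

R(A) = exp(−0.000247 × 500) = 0.88382
R(B) = exp(−0.000409 × 500) = 0.81505
R(C) = exp(−0.000141 × 500) = 0.93193
R(D) = exp(−0.000621 × 500) = 0.73308
Parallel (B and C): 1 − (1 − 0.81505)(1 − 0.93193) = 0.98741
Series (A, [0.98741], and D): 0.88382 × 0.98741 × 0.73308 = 0.640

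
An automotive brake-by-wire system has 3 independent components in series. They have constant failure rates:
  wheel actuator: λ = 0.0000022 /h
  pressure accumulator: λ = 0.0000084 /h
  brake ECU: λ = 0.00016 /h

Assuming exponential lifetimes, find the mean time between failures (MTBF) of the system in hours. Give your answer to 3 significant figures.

Series of exponential components: λ_sys = Σ λ_i
λ_sys = 0.0000022 + 0.0000084 + 0.00016 = 1.7060e-04 /h
MTBF = 1 / λ_sys = 5860 h

5860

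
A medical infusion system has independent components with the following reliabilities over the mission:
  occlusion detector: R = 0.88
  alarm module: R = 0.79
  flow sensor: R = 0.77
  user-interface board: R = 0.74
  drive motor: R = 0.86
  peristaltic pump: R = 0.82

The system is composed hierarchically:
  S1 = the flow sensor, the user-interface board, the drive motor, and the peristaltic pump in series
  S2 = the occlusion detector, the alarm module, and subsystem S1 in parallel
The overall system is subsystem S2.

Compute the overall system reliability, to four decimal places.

Series (flow sensor, user-interface board, drive motor, and peristaltic pump): 0.770000 × 0.740000 × 0.860000 × 0.820000 = 0.401823
Parallel (occlusion detector, alarm module, and [0.401823]): 1 − (1 − 0.880000)(1 − 0.790000)(1 − 0.401823) = 0.9849

0.9849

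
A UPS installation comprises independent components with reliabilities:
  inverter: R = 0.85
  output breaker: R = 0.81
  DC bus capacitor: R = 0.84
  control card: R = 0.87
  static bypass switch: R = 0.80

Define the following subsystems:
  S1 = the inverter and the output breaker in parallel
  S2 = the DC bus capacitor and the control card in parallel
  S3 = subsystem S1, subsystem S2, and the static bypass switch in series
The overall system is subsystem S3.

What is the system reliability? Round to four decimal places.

Parallel (inverter and output breaker): 1 − (1 − 0.850000)(1 − 0.810000) = 0.971500
Parallel (DC bus capacitor and control card): 1 − (1 − 0.840000)(1 − 0.870000) = 0.979200
Series ([0.971500], [0.979200], and static bypass switch): 0.971500 × 0.979200 × 0.800000 = 0.7610

0.7610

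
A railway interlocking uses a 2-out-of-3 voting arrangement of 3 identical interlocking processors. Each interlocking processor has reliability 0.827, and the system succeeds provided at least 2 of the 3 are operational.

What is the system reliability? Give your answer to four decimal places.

0.9206

R = Σ_{i=2}^{3} C(3,i) p^i (1−p)^{3−i} with p = 0.827
C(3,2)·0.827^2·0.173^1 = 0.354959
C(3,3)·0.827^3·0.173^0 = 0.565609
Sum = 0.9206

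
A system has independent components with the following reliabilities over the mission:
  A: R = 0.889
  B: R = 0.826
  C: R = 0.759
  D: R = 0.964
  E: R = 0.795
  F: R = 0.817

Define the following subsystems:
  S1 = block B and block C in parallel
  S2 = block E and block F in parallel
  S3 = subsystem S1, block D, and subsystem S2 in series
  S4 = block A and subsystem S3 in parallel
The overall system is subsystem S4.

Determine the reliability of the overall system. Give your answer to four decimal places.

Parallel (B and C): 1 − (1 − 0.826000)(1 − 0.759000) = 0.958066
Parallel (E and F): 1 − (1 − 0.795000)(1 − 0.817000) = 0.962485
Series ([0.958066], D, and [0.962485]): 0.958066 × 0.964000 × 0.962485 = 0.888928
Parallel (A and [0.888928]): 1 − (1 − 0.889000)(1 − 0.888928) = 0.9877

0.9877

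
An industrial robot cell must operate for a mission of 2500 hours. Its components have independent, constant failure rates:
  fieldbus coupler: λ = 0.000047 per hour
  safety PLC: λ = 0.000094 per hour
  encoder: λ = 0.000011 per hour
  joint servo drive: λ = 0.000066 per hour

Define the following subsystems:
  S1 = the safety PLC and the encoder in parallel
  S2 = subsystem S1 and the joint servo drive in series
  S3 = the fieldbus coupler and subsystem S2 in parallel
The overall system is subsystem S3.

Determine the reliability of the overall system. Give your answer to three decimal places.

0.983

R(fieldbus coupler) = exp(−0.000047 × 2500) = 0.88914
R(safety PLC) = exp(−0.000094 × 2500) = 0.79057
R(encoder) = exp(−0.000011 × 2500) = 0.97287
R(joint servo drive) = exp(−0.000066 × 2500) = 0.84789
Parallel (safety PLC and encoder): 1 − (1 − 0.79057)(1 − 0.97287) = 0.99432
Series ([0.99432] and joint servo drive): 0.99432 × 0.84789 = 0.84307
Parallel (fieldbus coupler and [0.84307]): 1 − (1 − 0.88914)(1 − 0.84307) = 0.983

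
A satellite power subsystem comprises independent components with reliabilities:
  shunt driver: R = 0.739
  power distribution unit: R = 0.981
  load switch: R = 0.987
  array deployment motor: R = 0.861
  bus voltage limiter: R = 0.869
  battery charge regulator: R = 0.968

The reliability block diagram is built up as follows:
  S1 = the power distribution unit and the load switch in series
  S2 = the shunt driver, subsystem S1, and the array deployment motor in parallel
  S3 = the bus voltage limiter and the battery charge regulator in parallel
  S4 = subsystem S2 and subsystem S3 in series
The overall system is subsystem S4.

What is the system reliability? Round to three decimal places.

0.995

Series (power distribution unit and load switch): 0.98100 × 0.98700 = 0.96825
Parallel (shunt driver, [0.96825], and array deployment motor): 1 − (1 − 0.73900)(1 − 0.96825)(1 − 0.86100) = 0.99885
Parallel (bus voltage limiter and battery charge regulator): 1 − (1 − 0.86900)(1 − 0.96800) = 0.99581
Series ([0.99885] and [0.99581]): 0.99885 × 0.99581 = 0.995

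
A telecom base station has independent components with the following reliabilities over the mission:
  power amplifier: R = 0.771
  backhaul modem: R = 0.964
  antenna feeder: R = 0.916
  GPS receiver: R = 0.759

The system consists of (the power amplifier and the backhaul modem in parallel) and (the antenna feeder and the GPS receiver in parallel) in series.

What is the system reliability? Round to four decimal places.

Parallel (power amplifier and backhaul modem): 1 − (1 − 0.771000)(1 − 0.964000) = 0.991756
Parallel (antenna feeder and GPS receiver): 1 − (1 − 0.916000)(1 − 0.759000) = 0.979756
Series ([0.991756] and [0.979756]): 0.991756 × 0.979756 = 0.9717

0.9717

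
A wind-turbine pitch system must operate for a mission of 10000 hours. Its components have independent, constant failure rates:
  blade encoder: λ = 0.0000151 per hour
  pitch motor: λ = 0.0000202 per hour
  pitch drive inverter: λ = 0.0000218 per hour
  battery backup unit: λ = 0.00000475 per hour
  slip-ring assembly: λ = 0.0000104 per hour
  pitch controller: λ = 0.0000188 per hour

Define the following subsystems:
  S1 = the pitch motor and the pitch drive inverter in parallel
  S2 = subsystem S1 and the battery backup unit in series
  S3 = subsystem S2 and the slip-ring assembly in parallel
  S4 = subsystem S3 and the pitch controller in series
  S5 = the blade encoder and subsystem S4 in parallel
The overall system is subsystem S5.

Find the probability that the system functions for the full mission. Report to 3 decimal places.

0.975

R(blade encoder) = exp(−0.0000151 × 10000) = 0.85985
R(pitch motor) = exp(−0.0000202 × 10000) = 0.81709
R(pitch drive inverter) = exp(−0.0000218 × 10000) = 0.80413
R(battery backup unit) = exp(−0.00000475 × 10000) = 0.95361
R(slip-ring assembly) = exp(−0.0000104 × 10000) = 0.90123
R(pitch controller) = exp(−0.0000188 × 10000) = 0.82861
Parallel (pitch motor and pitch drive inverter): 1 − (1 − 0.81709)(1 − 0.80413) = 0.96417
Series ([0.96417] and battery backup unit): 0.96417 × 0.95361 = 0.91944
Parallel ([0.91944] and slip-ring assembly): 1 − (1 − 0.91944)(1 − 0.90123) = 0.99204
Series ([0.99204] and pitch controller): 0.99204 × 0.82861 = 0.82201
Parallel (blade encoder and [0.82201]): 1 − (1 − 0.85985)(1 − 0.82201) = 0.975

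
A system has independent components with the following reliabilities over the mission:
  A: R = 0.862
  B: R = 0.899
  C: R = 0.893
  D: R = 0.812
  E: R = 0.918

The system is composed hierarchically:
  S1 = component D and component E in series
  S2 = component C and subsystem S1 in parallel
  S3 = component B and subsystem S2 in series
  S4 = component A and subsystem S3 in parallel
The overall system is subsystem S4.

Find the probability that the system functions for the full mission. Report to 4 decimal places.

Series (D and E): 0.812000 × 0.918000 = 0.745416
Parallel (C and [0.745416]): 1 − (1 − 0.893000)(1 − 0.745416) = 0.972760
Series (B and [0.972760]): 0.899000 × 0.972760 = 0.874511
Parallel (A and [0.874511]): 1 − (1 − 0.862000)(1 − 0.874511) = 0.9827

0.9827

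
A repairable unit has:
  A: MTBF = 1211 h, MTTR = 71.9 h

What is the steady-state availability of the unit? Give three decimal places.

0.944

A(A) = MTBF/(MTBF+MTTR) = 1211/(1211+71.9) = 0.944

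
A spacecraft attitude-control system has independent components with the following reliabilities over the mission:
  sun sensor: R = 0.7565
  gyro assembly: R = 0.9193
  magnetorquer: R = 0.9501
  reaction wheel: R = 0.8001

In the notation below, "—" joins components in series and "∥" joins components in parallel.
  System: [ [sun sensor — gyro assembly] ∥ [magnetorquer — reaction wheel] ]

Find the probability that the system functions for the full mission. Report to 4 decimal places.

Series (sun sensor and gyro assembly): 0.756500 × 0.919300 = 0.695450
Series (magnetorquer and reaction wheel): 0.950100 × 0.800100 = 0.760175
Parallel ([0.695450] and [0.760175]): 1 − (1 − 0.695450)(1 − 0.760175) = 0.9270

0.9270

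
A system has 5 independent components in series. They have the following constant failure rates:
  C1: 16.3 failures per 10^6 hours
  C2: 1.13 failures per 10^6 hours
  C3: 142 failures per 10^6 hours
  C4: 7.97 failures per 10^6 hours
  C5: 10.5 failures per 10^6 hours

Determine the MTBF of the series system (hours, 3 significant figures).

5620

Series of exponential components: λ_sys = Σ λ_i
λ_sys = 0.0000163 + 0.00000113 + 0.000142 + 0.00000797 + 0.0000105 = 1.7790e-04 /h
MTBF = 1 / λ_sys = 5620 h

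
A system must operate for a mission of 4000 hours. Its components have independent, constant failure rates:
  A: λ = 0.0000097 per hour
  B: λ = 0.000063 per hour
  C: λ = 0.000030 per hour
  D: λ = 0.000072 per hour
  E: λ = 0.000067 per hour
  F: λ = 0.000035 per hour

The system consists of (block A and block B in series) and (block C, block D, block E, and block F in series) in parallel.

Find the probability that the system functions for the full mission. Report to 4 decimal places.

R(A) = exp(−0.0000097 × 4000) = 0.961943
R(B) = exp(−0.000063 × 4000) = 0.777245
R(C) = exp(−0.000030 × 4000) = 0.886920
R(D) = exp(−0.000072 × 4000) = 0.749762
R(E) = exp(−0.000067 × 4000) = 0.764908
R(F) = exp(−0.000035 × 4000) = 0.869358
Series (A and B): 0.961943 × 0.777245 = 0.747665
Series (C, D, E, and F): 0.886920 × 0.749762 × 0.764908 × 0.869358 = 0.442197
Parallel ([0.747665] and [0.442197]): 1 − (1 − 0.747665)(1 − 0.442197) = 0.8592

0.8592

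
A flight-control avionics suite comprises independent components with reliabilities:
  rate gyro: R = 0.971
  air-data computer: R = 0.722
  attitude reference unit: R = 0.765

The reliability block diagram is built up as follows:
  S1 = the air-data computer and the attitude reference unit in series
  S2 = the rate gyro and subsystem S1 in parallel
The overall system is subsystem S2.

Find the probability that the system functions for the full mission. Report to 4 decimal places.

Series (air-data computer and attitude reference unit): 0.722000 × 0.765000 = 0.552330
Parallel (rate gyro and [0.552330]): 1 − (1 − 0.971000)(1 − 0.552330) = 0.9870

0.9870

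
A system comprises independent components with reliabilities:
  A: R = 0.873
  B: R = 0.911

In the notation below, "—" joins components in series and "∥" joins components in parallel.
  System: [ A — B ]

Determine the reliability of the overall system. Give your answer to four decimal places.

Series (A and B): 0.873000 × 0.911000 = 0.7953

0.7953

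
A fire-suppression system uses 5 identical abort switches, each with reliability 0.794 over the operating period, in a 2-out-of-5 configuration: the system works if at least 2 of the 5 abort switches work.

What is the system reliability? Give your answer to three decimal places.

R = Σ_{i=2}^{5} C(5,i) p^i (1−p)^{5−i} with p = 0.794
C(5,2)·0.794^2·0.206^3 = 0.05511
C(5,3)·0.794^3·0.206^2 = 0.21242
C(5,4)·0.794^4·0.206^1 = 0.40937
C(5,5)·0.794^5·0.206^0 = 0.31557
Sum = 0.992

0.992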